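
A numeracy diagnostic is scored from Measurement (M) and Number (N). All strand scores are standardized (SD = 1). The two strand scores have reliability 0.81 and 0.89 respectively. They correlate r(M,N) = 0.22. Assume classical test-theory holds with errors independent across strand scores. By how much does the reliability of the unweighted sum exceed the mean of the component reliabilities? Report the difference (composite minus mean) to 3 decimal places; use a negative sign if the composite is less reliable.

0.027

Var(sum) = 2 + 0.44 = 2.44; true-score variance = 1.7 + 0.44 = 2.14; composite reliability = 0.8770.
Mean component reliability = 0.8500.
Difference = 0.8770 − 0.8500 = 0.027.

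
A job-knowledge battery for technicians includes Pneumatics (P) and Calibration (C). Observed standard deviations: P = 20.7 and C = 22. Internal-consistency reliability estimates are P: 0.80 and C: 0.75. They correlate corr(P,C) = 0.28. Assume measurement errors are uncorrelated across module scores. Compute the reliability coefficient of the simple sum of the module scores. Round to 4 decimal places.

0.8230

Var(P+C) = 20.7² + 22² + 2·[20.7·22·0.28] = 912.49 + 255.024 = 1167.51.
With uncorrelated errors the cross-covariances are all true-score covariance, so they carry over unchanged; only the diagonal terms shrink to ρᵢσᵢ².
True-score variance = [20.7²·0.80 + 22²·0.75] + 255.024 = 705.792 + 255.024 = 960.816.
Reliability = 960.816 / 1167.51 = 0.8230.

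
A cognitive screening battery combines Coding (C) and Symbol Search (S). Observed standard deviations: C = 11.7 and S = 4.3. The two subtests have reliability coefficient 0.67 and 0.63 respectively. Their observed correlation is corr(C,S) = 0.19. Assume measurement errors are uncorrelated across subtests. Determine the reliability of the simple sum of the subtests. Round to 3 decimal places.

0.702

Var(C+S) = 11.7² + 4.3² + 2·[11.7·4.3·0.19] = 155.38 + 19.1178 = 174.498.
Under uncorrelated errors the observed covariances equal the true-score covariances, so only the own-variance terms attenuate.
True-score variance = [11.7²·0.67 + 4.3²·0.63] + 19.1178 = 103.365 + 19.1178 = 122.483.
Reliability = 122.483 / 174.498 = 0.702.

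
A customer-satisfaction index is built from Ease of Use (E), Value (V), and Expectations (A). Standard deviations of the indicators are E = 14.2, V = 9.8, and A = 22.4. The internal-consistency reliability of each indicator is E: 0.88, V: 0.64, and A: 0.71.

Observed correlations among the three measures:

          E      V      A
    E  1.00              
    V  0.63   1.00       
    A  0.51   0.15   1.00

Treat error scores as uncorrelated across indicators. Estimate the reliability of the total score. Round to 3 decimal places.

0.850

Var(E+V+A) = 14.2² + 9.8² + 22.4² + 2·[14.2·9.8·0.63 + 14.2·22.4·0.51 + 9.8·22.4·0.15] = 799.44 + 565.639 = 1365.08.
Under uncorrelated errors the observed covariances equal the true-score covariances, so only the own-variance terms attenuate.
True-score variance = [14.2²·0.88 + 9.8²·0.64 + 22.4²·0.71] + 565.639 = 595.158 + 565.639 = 1160.8.
Reliability = 1160.8 / 1365.08 = 0.850.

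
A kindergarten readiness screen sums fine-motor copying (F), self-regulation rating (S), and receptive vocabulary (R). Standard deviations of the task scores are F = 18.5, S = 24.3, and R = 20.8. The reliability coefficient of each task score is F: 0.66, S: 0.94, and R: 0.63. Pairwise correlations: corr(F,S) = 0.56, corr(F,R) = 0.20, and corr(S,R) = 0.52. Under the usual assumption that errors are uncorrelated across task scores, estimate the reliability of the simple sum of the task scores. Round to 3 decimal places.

0.878

Var(F+S+R) = 18.5² + 24.3² + 20.8² + 2·[18.5·24.3·0.56 + 18.5·20.8·0.20 + 24.3·20.8·0.52] = 1365.38 + 1183.07 = 2548.45.
Under uncorrelated errors the observed covariances equal the true-score covariances, so only the own-variance terms attenuate.
True-score variance = [18.5²·0.66 + 24.3²·0.94 + 20.8²·0.63] + 1183.07 = 1053.51 + 1183.07 = 2236.58.
Reliability = 2236.58 / 2548.45 = 0.878.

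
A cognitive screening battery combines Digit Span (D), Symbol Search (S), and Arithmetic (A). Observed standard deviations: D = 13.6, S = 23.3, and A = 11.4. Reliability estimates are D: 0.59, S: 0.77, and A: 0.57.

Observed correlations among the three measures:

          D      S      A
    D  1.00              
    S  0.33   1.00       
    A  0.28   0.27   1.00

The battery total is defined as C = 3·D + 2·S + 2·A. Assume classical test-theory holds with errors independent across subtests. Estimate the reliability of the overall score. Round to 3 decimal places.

0.790

Var(C) = 3²·13.6² + 2²·23.3² + 2²·11.4² + 2·[6·13.6·23.3·0.33 + 6·13.6·11.4·0.28 + 4·23.3·11.4·0.27] = 4356.04 + 2349.52 = 6705.56.
Under uncorrelated errors the observed covariances equal the true-score covariances, so only the own-variance terms attenuate.
True-score variance = [3²·13.6²·0.59 + 2²·23.3²·0.77 + 2²·11.4²·0.57] + 2349.52 = 2950.55 + 2349.52 = 5300.07.
Reliability = 5300.07 / 6705.56 = 0.790.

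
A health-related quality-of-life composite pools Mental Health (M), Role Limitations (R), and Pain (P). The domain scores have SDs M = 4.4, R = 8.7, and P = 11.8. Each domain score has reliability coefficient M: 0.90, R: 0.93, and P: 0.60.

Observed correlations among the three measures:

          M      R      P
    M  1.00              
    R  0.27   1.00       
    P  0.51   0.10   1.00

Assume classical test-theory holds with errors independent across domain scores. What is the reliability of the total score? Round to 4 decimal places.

Var(M+R+P) = 4.4² + 8.7² + 11.8² + 2·[4.4·8.7·0.27 + 4.4·11.8·0.51 + 8.7·11.8·0.10] = 234.29 + 94.1616 = 328.452.
With uncorrelated errors the cross-covariances are all true-score covariance, so they carry over unchanged; only the diagonal terms shrink to ρᵢσᵢ².
True-score variance = [4.4²·0.90 + 8.7²·0.93 + 11.8²·0.60] + 94.1616 = 171.36 + 94.1616 = 265.521.
Reliability = 265.521 / 328.452 = 0.8084.

0.8084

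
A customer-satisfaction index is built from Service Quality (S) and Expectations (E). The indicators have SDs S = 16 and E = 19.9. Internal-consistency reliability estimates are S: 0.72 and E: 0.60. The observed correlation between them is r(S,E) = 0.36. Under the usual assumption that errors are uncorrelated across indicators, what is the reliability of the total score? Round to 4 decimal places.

Var(S+E) = 16² + 19.9² + 2·[16·19.9·0.36] = 652.01 + 229.248 = 881.258.
With uncorrelated errors the cross-covariances are all true-score covariance, so they carry over unchanged; only the diagonal terms shrink to ρᵢσᵢ².
True-score variance = [16²·0.72 + 19.9²·0.60] + 229.248 = 421.926 + 229.248 = 651.174.
Reliability = 651.174 / 881.258 = 0.7389.

0.7389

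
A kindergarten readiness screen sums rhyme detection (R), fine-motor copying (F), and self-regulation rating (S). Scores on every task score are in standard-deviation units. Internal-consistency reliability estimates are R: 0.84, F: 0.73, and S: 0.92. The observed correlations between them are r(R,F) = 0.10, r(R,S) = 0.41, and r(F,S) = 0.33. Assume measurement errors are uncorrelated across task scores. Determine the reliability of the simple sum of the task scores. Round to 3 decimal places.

Var(R+F+S) = 3 + 2·[0.10 + 0.41 + 0.33] = 3 + 1.68 = 4.68.
Under uncorrelated errors the observed covariances equal the true-score covariances, so only the own-variance terms attenuate.
True-score variance = [0.84 + 0.73 + 0.92] + 1.68 = 2.49 + 1.68 = 4.17.
Reliability = 4.17 / 4.68 = 0.891.

0.891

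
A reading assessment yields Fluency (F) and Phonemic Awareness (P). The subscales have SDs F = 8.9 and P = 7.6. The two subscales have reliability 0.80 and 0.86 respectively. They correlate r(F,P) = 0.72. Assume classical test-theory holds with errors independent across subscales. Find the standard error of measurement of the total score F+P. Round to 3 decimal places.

Var(total) = 136.97 + 97.4016 = 234.372.
True-score variance = 113.042 + 97.4016 = 210.443, so reliability = 0.8979.
Error variance = 234.372 − 210.443 = 23.9284; SEM = √23.9284 = 4.892.

4.892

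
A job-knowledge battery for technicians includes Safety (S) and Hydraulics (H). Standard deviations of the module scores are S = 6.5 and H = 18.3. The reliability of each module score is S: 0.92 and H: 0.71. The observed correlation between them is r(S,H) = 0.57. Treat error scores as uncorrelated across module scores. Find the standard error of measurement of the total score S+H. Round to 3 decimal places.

10.025

Var(total) = 377.14 + 135.603 = 512.743.
True-score variance = 276.642 + 135.603 = 412.245, so reliability = 0.8040.
Error variance = 512.743 − 412.245 = 100.498; SEM = √100.498 = 10.025.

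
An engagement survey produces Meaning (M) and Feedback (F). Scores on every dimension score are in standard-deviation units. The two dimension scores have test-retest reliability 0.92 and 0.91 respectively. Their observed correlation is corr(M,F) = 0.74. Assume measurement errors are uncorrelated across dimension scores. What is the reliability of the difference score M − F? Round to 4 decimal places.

0.6731

Var(M−F) = 1 + 1 − 2·0.74 = 2 − 1.48 = 0.52.
With uncorrelated errors the cross-covariances are all true-score covariance, so they carry over unchanged; only the diagonal terms shrink to ρᵢσᵢ².
True-score variance = [0.92 + 0.91] − 1.48 = 1.83 − 1.48 = 0.35.
Reliability = 0.35 / 0.52 = 0.6731.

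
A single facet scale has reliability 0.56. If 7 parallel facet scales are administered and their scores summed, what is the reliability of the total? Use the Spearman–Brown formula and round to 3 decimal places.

ρ_k = kρ / (1 + (k−1)ρ) = 7·0.56 / (1 + 6·0.56) = 3.920 / 4.360 = 0.899.

0.899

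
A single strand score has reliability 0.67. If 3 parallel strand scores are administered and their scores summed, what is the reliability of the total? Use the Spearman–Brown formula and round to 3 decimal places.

ρ_k = kρ / (1 + (k−1)ρ) = 3·0.67 / (1 + 2·0.67) = 2.010 / 2.340 = 0.859.

0.859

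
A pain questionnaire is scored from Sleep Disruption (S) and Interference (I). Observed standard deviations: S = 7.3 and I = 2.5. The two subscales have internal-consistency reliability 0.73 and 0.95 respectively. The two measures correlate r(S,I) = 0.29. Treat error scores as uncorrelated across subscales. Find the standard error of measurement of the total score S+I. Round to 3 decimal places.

Var(total) = 59.54 + 10.585 = 70.125.
True-score variance = 44.8392 + 10.585 = 55.4242, so reliability = 0.7904.
Error variance = 70.125 − 55.4242 = 14.7008; SEM = √14.7008 = 3.834.

3.834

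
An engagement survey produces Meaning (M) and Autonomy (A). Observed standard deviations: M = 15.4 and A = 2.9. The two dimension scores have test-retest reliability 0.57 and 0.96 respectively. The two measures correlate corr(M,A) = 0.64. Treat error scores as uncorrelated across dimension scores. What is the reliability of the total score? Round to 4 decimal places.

0.6620

Var(M+A) = 15.4² + 2.9² + 2·[15.4·2.9·0.64] = 245.57 + 57.1648 = 302.735.
Because errors are independent across components, Cov(Tᵢ,Tⱼ) = Cov(Xᵢ,Xⱼ); the off-diagonal part of the true-score variance is the same as above.
True-score variance = [15.4²·0.57 + 2.9²·0.96] + 57.1648 = 143.255 + 57.1648 = 200.42.
Reliability = 200.42 / 302.735 = 0.6620.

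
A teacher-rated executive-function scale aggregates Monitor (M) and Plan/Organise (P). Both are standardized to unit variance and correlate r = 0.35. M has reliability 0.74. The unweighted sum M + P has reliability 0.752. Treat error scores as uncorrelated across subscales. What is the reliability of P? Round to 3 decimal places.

Var(M+P) = 2 + 2·0.35 = 2.700.
True-score variance = ρ_M + ρ_P + 2·0.35, so 0.752 = (0.74 + ρ_P + 0.70) / 2.700.
ρ_P = 0.752·2.700 − 0.74 − 0.70 = 0.590.

0.590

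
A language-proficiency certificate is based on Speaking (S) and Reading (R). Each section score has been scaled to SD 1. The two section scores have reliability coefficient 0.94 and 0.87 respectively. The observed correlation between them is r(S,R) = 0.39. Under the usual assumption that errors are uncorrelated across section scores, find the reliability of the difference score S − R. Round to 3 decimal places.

Var(S−R) = 1 + 1 − 2·0.39 = 2 − 0.78 = 1.22.
With uncorrelated errors the cross-covariances are all true-score covariance, so they carry over unchanged; only the diagonal terms shrink to ρᵢσᵢ².
True-score variance = [0.94 + 0.87] − 0.78 = 1.81 − 0.78 = 1.03.
Reliability = 1.03 / 1.22 = 0.844.

0.844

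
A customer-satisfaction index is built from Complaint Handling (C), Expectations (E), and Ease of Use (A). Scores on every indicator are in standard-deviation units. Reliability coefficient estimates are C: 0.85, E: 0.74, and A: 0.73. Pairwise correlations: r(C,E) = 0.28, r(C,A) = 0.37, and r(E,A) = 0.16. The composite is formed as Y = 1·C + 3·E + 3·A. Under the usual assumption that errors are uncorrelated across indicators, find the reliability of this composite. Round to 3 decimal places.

Var(Y) = 1 + 3² + 3² + 2·[3·0.28 + 3·0.37 + 9·0.16] = 19 + 6.78 = 25.78.
Under uncorrelated errors the observed covariances equal the true-score covariances, so only the own-variance terms attenuate.
True-score variance = [0.85 + 3²·0.74 + 3²·0.73] + 6.78 = 14.08 + 6.78 = 20.86.
Reliability = 20.86 / 25.78 = 0.809.

0.809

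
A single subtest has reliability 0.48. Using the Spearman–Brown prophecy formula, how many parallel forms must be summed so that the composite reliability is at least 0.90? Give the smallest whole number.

10

k ≥ ρ*(1−ρ₁)/(ρ₁(1−ρ*)) = 0.90·0.52 / (0.48·0.10) = 9.750.
Smallest integer k = 10.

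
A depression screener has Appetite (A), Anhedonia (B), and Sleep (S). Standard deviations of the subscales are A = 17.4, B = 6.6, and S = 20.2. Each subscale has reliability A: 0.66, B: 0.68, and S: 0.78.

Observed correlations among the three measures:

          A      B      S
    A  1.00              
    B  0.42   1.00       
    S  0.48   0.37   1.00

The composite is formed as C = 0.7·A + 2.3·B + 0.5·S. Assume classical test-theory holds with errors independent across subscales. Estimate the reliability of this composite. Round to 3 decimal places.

0.831

Var(C) = 0.7²·17.4² + 2.3²·6.6² + 0.5²·20.2² + 2·[1.61·17.4·6.6·0.42 + 0.35·17.4·20.2·0.48 + 1.15·6.6·20.2·0.37] = 480.795 + 386.862 = 867.657.
Under uncorrelated errors the observed covariances equal the true-score covariances, so only the own-variance terms attenuate.
True-score variance = [0.7²·17.4²·0.66 + 2.3²·6.6²·0.68 + 0.5²·20.2²·0.78] + 386.862 = 334.174 + 386.862 = 721.037.
Reliability = 721.037 / 867.657 = 0.831.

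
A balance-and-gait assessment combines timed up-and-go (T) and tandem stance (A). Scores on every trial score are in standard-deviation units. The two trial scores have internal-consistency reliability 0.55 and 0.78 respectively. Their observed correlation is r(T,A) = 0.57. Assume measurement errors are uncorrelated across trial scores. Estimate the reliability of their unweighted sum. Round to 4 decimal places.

Var(T+A) = 2 + 2·[0.57] = 2 + 1.14 = 3.14.
Under uncorrelated errors the observed covariances equal the true-score covariances, so only the own-variance terms attenuate.
True-score variance = [0.55 + 0.78] + 1.14 = 1.33 + 1.14 = 2.47.
Reliability = 2.47 / 3.14 = 0.7866.

0.7866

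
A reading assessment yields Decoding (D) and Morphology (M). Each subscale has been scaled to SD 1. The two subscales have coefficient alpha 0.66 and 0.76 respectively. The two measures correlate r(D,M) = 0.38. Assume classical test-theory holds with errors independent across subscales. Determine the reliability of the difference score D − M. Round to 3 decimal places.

0.532

Var(D−M) = 1 + 1 − 2·0.38 = 2 − 0.76 = 1.24.
Under uncorrelated errors the observed covariances equal the true-score covariances, so only the own-variance terms attenuate.
True-score variance = [0.66 + 0.76] − 0.76 = 1.42 − 0.76 = 0.66.
Reliability = 0.66 / 1.24 = 0.532.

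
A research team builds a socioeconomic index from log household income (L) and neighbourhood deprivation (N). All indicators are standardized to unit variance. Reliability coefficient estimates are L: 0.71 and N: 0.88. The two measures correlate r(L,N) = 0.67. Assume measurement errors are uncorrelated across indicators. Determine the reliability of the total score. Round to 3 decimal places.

0.877

Var(L+N) = 2 + 2·[0.67] = 2 + 1.34 = 3.34.
Because errors are independent across components, Cov(Tᵢ,Tⱼ) = Cov(Xᵢ,Xⱼ); the off-diagonal part of the true-score variance is the same as above.
True-score variance = [0.71 + 0.88] + 1.34 = 1.59 + 1.34 = 2.93.
Reliability = 2.93 / 3.34 = 0.877.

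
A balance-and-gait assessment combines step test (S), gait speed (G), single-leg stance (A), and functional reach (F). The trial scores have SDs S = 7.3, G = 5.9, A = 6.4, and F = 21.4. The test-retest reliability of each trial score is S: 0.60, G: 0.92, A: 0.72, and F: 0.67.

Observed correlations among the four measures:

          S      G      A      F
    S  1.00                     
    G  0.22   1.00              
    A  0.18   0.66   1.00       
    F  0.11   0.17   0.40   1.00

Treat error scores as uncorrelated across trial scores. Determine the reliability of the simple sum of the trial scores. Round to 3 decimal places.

Var(S+G+A+F) = 7.3² + 5.9² + 6.4² + 21.4² + 2·[7.3·5.9·0.22 + 7.3·6.4·0.18 + 7.3·21.4·0.11 + 5.9·6.4·0.66 + 5.9·21.4·0.17 + 6.4·21.4·0.40] = 587.02 + 272.478 = 859.498.
With uncorrelated errors the cross-covariances are all true-score covariance, so they carry over unchanged; only the diagonal terms shrink to ρᵢσᵢ².
True-score variance = [7.3²·0.60 + 5.9²·0.92 + 6.4²·0.72 + 21.4²·0.67] + 272.478 = 400.324 + 272.478 = 672.802.
Reliability = 672.802 / 859.498 = 0.783.

0.783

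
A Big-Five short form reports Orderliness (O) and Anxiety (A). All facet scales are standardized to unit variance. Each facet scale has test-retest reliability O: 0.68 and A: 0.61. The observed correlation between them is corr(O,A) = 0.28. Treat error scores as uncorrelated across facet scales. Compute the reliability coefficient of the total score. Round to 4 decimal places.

0.7227

Var(O+A) = 2 + 2·[0.28] = 2 + 0.56 = 2.56.
Under uncorrelated errors the observed covariances equal the true-score covariances, so only the own-variance terms attenuate.
True-score variance = [0.68 + 0.61] + 0.56 = 1.29 + 0.56 = 1.85.
Reliability = 1.85 / 2.56 = 0.7227.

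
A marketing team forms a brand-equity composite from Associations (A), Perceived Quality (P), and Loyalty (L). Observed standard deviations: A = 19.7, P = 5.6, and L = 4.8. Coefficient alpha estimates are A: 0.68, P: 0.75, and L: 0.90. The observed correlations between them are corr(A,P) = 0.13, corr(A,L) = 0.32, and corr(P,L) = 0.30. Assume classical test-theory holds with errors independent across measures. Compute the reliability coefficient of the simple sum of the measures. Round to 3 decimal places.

Var(A+P+L) = 19.7² + 5.6² + 4.8² + 2·[19.7·5.6·0.13 + 19.7·4.8·0.32 + 5.6·4.8·0.30] = 442.49 + 105.33 = 547.82.
Because errors are independent across components, Cov(Tᵢ,Tⱼ) = Cov(Xᵢ,Xⱼ); the off-diagonal part of the true-score variance is the same as above.
True-score variance = [19.7²·0.68 + 5.6²·0.75 + 4.8²·0.90] + 105.33 = 308.157 + 105.33 = 413.487.
Reliability = 413.487 / 547.82 = 0.755.

0.755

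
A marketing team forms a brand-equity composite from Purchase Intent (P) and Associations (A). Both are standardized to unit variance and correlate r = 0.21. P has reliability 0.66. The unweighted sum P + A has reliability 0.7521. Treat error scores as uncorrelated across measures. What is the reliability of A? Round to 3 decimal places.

0.740

Var(P+A) = 2 + 2·0.21 = 2.420.
True-score variance = ρ_P + ρ_A + 2·0.21, so 0.7521 = (0.66 + ρ_A + 0.42) / 2.420.
ρ_A = 0.7521·2.420 − 0.66 − 0.42 = 0.740.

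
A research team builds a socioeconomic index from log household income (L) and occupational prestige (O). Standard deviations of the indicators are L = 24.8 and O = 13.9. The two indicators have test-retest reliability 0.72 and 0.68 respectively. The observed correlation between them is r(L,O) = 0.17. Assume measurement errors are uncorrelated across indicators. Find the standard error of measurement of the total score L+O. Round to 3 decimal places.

Var(total) = 808.25 + 117.205 = 925.455.
True-score variance = 574.212 + 117.205 = 691.416, so reliability = 0.7471.
Error variance = 925.455 − 691.416 = 234.038; SEM = √234.038 = 15.298.

15.298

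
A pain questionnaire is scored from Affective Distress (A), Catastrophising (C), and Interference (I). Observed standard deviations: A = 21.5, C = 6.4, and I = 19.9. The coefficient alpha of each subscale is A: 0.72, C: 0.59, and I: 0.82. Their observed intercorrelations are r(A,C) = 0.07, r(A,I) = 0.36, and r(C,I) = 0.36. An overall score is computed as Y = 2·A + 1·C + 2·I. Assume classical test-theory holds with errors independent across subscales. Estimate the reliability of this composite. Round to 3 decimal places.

Var(Y) = 2²·21.5² + 6.4² + 2²·19.9² + 2·[2·21.5·6.4·0.07 + 4·21.5·19.9·0.36 + 2·6.4·19.9·0.36] = 3474 + 1454.13 = 4928.13.
Because errors are independent across components, Cov(Tᵢ,Tⱼ) = Cov(Xᵢ,Xⱼ); the off-diagonal part of the true-score variance is the same as above.
True-score variance = [2²·21.5²·0.72 + 6.4²·0.59 + 2²·19.9²·0.82] + 1454.13 = 2654.36 + 1454.13 = 4108.49.
Reliability = 4108.49 / 4928.13 = 0.834.

0.834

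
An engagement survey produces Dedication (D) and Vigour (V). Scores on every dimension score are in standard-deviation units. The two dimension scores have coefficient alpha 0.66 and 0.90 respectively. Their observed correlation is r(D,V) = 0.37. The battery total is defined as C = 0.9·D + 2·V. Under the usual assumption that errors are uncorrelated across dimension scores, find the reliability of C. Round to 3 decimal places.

Var(C) = 0.9² + 2² + 2·[1.8·0.37] = 4.81 + 1.332 = 6.142.
With uncorrelated errors the cross-covariances are all true-score covariance, so they carry over unchanged; only the diagonal terms shrink to ρᵢσᵢ².
True-score variance = [0.9²·0.66 + 2²·0.90] + 1.332 = 4.1346 + 1.332 = 5.4666.
Reliability = 5.4666 / 6.142 = 0.890.

0.890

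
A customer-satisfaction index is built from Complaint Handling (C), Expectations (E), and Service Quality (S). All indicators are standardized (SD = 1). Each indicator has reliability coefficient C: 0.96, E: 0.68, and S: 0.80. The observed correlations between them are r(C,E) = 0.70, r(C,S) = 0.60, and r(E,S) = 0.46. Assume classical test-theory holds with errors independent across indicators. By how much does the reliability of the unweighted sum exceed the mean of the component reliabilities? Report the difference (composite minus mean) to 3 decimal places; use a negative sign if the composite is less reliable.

Var(sum) = 3 + 3.52 = 6.52; true-score variance = 2.44 + 3.52 = 5.96; composite reliability = 0.9141.
Mean component reliability = 0.8133.
Difference = 0.9141 − 0.8133 = 0.101.

0.101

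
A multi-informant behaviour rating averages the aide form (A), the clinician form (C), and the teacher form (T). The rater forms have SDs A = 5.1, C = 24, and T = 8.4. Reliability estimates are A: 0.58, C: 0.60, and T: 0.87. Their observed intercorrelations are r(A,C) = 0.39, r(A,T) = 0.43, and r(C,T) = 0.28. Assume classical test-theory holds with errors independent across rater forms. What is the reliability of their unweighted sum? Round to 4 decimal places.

0.7271

Var(A+C+T) = 5.1² + 24² + 8.4² + 2·[5.1·24·0.39 + 5.1·8.4·0.43 + 24·8.4·0.28] = 672.57 + 245.21 = 917.78.
Because errors are independent across components, Cov(Tᵢ,Tⱼ) = Cov(Xᵢ,Xⱼ); the off-diagonal part of the true-score variance is the same as above.
True-score variance = [5.1²·0.58 + 24²·0.60 + 8.4²·0.87] + 245.21 = 422.073 + 245.21 = 667.283.
Reliability = 667.283 / 917.78 = 0.7271.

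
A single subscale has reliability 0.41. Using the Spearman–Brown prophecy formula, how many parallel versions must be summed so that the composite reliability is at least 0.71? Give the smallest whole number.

k ≥ ρ*(1−ρ₁)/(ρ₁(1−ρ*)) = 0.71·0.59 / (0.41·0.29) = 3.523.
Smallest integer k = 4.

4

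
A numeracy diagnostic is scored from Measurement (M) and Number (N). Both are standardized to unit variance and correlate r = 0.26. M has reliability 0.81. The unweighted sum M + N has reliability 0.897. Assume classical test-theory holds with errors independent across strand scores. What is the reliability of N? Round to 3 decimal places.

0.930

Var(M+N) = 2 + 2·0.26 = 2.520.
True-score variance = ρ_M + ρ_N + 2·0.26, so 0.897 = (0.81 + ρ_N + 0.52) / 2.520.
ρ_N = 0.897·2.520 − 0.81 − 0.52 = 0.930.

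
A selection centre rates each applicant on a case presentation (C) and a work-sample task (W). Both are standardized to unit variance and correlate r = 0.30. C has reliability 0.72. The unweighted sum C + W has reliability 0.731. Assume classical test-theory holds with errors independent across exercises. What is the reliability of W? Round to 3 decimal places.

Var(C+W) = 2 + 2·0.30 = 2.600.
True-score variance = ρ_C + ρ_W + 2·0.30, so 0.731 = (0.72 + ρ_W + 0.60) / 2.600.
ρ_W = 0.731·2.600 − 0.72 − 0.60 = 0.581.

0.581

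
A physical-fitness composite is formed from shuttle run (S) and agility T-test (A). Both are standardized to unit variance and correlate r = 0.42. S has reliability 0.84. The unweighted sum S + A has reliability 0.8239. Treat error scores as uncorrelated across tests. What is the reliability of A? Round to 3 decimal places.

0.660

Var(S+A) = 2 + 2·0.42 = 2.840.
True-score variance = ρ_S + ρ_A + 2·0.42, so 0.8239 = (0.84 + ρ_A + 0.84) / 2.840.
ρ_A = 0.8239·2.840 − 0.84 − 0.84 = 0.660.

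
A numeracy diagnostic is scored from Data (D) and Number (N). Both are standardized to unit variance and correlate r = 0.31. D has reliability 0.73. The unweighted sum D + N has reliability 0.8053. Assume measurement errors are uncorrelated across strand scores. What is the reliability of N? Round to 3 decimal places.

0.760

Var(D+N) = 2 + 2·0.31 = 2.620.
True-score variance = ρ_D + ρ_N + 2·0.31, so 0.8053 = (0.73 + ρ_N + 0.62) / 2.620.
ρ_N = 0.8053·2.620 − 0.73 − 0.62 = 0.760.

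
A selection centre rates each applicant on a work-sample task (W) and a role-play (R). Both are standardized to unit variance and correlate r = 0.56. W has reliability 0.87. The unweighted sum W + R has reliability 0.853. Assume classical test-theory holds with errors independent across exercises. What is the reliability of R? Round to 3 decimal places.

Var(W+R) = 2 + 2·0.56 = 3.120.
True-score variance = ρ_W + ρ_R + 2·0.56, so 0.853 = (0.87 + ρ_R + 1.12) / 3.120.
ρ_R = 0.853·3.120 − 0.87 − 1.12 = 0.671.

0.671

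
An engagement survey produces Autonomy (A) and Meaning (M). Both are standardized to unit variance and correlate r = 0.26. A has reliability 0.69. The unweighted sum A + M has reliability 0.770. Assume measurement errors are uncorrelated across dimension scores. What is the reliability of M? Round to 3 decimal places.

Var(A+M) = 2 + 2·0.26 = 2.520.
True-score variance = ρ_A + ρ_M + 2·0.26, so 0.770 = (0.69 + ρ_M + 0.52) / 2.520.
ρ_M = 0.770·2.520 − 0.69 − 0.52 = 0.730.

0.730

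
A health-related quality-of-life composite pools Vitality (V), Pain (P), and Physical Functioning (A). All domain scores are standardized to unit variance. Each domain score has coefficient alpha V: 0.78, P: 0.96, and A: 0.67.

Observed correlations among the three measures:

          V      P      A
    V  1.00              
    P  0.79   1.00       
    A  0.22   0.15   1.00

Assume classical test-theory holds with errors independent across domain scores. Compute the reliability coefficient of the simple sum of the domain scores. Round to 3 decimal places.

Var(V+P+A) = 3 + 2·[0.79 + 0.22 + 0.15] = 3 + 2.32 = 5.32.
With uncorrelated errors the cross-covariances are all true-score covariance, so they carry over unchanged; only the diagonal terms shrink to ρᵢσᵢ².
True-score variance = [0.78 + 0.96 + 0.67] + 2.32 = 2.41 + 2.32 = 4.73.
Reliability = 4.73 / 5.32 = 0.889.

0.889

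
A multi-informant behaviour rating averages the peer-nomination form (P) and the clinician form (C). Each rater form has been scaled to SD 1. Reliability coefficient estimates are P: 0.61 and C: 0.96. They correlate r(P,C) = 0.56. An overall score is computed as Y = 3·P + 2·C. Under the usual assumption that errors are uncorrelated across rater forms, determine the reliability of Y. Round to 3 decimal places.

0.814

Var(Y) = 3² + 2² + 2·[6·0.56] = 13 + 6.72 = 19.72.
With uncorrelated errors the cross-covariances are all true-score covariance, so they carry over unchanged; only the diagonal terms shrink to ρᵢσᵢ².
True-score variance = [3²·0.61 + 2²·0.96] + 6.72 = 9.33 + 6.72 = 16.05.
Reliability = 16.05 / 19.72 = 0.814.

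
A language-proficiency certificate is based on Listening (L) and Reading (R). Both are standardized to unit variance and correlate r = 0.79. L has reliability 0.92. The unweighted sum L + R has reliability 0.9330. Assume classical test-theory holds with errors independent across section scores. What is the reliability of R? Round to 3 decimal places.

Var(L+R) = 2 + 2·0.79 = 3.580.
True-score variance = ρ_L + ρ_R + 2·0.79, so 0.9330 = (0.92 + ρ_R + 1.58) / 3.580.
ρ_R = 0.9330·3.580 − 0.92 − 1.58 = 0.840.

0.840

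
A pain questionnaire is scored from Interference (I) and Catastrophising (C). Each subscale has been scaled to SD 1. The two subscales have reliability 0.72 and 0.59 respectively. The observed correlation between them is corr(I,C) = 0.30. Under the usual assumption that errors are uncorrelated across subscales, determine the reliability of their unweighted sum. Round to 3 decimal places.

Var(I+C) = 2 + 2·[0.30] = 2 + 0.6 = 2.6.
Under uncorrelated errors the observed covariances equal the true-score covariances, so only the own-variance terms attenuate.
True-score variance = [0.72 + 0.59] + 0.6 = 1.31 + 0.6 = 1.91.
Reliability = 1.91 / 2.6 = 0.735.

0.735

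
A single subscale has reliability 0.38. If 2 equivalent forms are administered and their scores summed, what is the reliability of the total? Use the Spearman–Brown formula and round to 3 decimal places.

ρ_k = kρ / (1 + (k−1)ρ) = 2·0.38 / (1 + 1·0.38) = 0.760 / 1.380 = 0.551.

0.551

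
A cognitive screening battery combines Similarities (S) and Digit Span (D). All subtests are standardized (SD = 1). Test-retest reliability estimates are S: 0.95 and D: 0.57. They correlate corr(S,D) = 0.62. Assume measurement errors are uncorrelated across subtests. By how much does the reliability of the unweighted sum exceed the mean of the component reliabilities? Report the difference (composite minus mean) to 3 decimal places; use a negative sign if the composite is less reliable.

0.092

Var(sum) = 2 + 1.24 = 3.24; true-score variance = 1.52 + 1.24 = 2.76; composite reliability = 0.8519.
Mean component reliability = 0.7600.
Difference = 0.8519 − 0.7600 = 0.092.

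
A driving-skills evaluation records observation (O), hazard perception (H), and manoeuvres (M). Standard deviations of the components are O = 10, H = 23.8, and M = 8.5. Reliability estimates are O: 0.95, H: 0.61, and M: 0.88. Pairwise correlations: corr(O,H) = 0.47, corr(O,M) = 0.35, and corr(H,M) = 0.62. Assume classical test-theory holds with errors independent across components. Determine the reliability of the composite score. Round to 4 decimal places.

Var(O+H+M) = 10² + 23.8² + 8.5² + 2·[10·23.8·0.47 + 10·8.5·0.35 + 23.8·8.5·0.62] = 738.69 + 534.072 = 1272.76.
Because errors are independent across components, Cov(Tᵢ,Tⱼ) = Cov(Xᵢ,Xⱼ); the off-diagonal part of the true-score variance is the same as above.
True-score variance = [10²·0.95 + 23.8²·0.61 + 8.5²·0.88] + 534.072 = 504.108 + 534.072 = 1038.18.
Reliability = 1038.18 / 1272.76 = 0.8157.

0.8157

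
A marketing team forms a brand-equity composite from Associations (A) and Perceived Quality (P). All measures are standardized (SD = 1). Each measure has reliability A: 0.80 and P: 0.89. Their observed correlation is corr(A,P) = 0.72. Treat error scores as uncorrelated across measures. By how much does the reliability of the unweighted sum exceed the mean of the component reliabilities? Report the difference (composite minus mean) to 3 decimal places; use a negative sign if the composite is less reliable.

Var(sum) = 2 + 1.44 = 3.44; true-score variance = 1.69 + 1.44 = 3.13; composite reliability = 0.9099.
Mean component reliability = 0.8450.
Difference = 0.9099 − 0.8450 = 0.065.

0.065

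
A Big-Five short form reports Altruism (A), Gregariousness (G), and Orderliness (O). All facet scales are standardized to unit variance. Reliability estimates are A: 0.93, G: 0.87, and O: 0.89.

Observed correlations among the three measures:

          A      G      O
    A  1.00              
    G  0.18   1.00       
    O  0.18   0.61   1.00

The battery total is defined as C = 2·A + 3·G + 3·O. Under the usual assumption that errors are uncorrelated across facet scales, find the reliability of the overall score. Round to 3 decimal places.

0.935

Var(C) = 2² + 3² + 3² + 2·[6·0.18 + 6·0.18 + 9·0.61] = 22 + 15.3 = 37.3.
Under uncorrelated errors the observed covariances equal the true-score covariances, so only the own-variance terms attenuate.
True-score variance = [2²·0.93 + 3²·0.87 + 3²·0.89] + 15.3 = 19.56 + 15.3 = 34.86.
Reliability = 34.86 / 37.3 = 0.935.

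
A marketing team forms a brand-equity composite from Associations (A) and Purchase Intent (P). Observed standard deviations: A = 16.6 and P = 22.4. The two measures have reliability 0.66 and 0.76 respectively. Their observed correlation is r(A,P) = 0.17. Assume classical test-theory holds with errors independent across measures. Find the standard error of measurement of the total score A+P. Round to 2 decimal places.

14.63

Var(total) = 777.32 + 126.426 = 903.746.
True-score variance = 563.207 + 126.426 = 689.633, so reliability = 0.7631.
Error variance = 903.746 − 689.633 = 214.113; SEM = √214.113 = 14.63.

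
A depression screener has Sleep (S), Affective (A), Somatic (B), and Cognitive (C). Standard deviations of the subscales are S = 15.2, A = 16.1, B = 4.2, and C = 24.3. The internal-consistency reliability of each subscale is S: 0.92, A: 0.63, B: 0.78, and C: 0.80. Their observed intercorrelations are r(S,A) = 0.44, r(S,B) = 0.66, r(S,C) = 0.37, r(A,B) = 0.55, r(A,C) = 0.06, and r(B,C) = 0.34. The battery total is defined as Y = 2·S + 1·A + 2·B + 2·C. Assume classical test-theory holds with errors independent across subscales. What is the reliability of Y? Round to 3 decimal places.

0.890

Var(Y) = 2²·15.2² + 16.1² + 2²·4.2² + 2²·24.3² + 2·[2·15.2·16.1·0.44 + 4·15.2·4.2·0.66 + 4·15.2·24.3·0.37 + 2·16.1·4.2·0.55 + 2·16.1·24.3·0.06 + 4·4.2·24.3·0.34] = 3615.89 + 2381.35 = 5997.24.
With uncorrelated errors the cross-covariances are all true-score covariance, so they carry over unchanged; only the diagonal terms shrink to ρᵢσᵢ².
True-score variance = [2²·15.2²·0.92 + 16.1²·0.63 + 2²·4.2²·0.78 + 2²·24.3²·0.80] + 2381.35 = 2958.13 + 2381.35 = 5339.48.
Reliability = 5339.48 / 5997.24 = 0.890.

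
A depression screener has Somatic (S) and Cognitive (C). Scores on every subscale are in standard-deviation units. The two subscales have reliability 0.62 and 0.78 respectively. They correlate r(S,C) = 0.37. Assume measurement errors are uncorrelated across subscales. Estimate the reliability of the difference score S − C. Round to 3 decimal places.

Var(S−C) = 1 + 1 − 2·0.37 = 2 − 0.74 = 1.26.
Because errors are independent across components, Cov(Tᵢ,Tⱼ) = Cov(Xᵢ,Xⱼ); the off-diagonal part of the true-score variance is the same as above.
True-score variance = [0.62 + 0.78] − 0.74 = 1.4 − 0.74 = 0.66.
Reliability = 0.66 / 1.26 = 0.524.

0.524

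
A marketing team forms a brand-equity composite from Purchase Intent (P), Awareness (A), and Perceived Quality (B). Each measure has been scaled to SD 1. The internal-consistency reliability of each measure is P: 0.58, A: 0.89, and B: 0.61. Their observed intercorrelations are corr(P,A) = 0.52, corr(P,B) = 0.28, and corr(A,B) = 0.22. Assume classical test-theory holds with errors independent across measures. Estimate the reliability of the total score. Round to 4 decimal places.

0.8175

Var(P+A+B) = 3 + 2·[0.52 + 0.28 + 0.22] = 3 + 2.04 = 5.04.
With uncorrelated errors the cross-covariances are all true-score covariance, so they carry over unchanged; only the diagonal terms shrink to ρᵢσᵢ².
True-score variance = [0.58 + 0.89 + 0.61] + 2.04 = 2.08 + 2.04 = 4.12.
Reliability = 4.12 / 5.04 = 0.8175.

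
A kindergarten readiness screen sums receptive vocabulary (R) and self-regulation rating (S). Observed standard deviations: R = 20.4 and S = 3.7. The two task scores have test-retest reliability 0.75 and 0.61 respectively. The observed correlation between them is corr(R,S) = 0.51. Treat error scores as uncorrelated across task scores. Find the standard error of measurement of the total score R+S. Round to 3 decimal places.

Var(total) = 429.85 + 76.9896 = 506.84.
True-score variance = 320.471 + 76.9896 = 397.461, so reliability = 0.7842.
Error variance = 506.84 − 397.461 = 109.379; SEM = √109.379 = 10.458.

10.458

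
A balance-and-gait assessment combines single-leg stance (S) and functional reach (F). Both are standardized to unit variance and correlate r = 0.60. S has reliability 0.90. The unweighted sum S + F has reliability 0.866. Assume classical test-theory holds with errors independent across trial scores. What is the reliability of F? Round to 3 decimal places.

Var(S+F) = 2 + 2·0.60 = 3.200.
True-score variance = ρ_S + ρ_F + 2·0.60, so 0.866 = (0.90 + ρ_F + 1.20) / 3.200.
ρ_F = 0.866·3.200 − 0.90 − 1.20 = 0.671.

0.671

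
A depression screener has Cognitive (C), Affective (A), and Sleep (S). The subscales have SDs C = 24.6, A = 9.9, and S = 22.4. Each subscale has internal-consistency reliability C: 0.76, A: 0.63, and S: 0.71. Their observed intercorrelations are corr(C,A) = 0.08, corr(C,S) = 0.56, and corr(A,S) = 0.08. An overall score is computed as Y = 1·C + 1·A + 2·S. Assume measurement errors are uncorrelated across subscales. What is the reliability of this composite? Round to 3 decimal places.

Var(Y) = 24.6² + 9.9² + 2²·22.4² + 2·[24.6·9.9·0.08 + 2·24.6·22.4·0.56 + 2·9.9·22.4·0.08] = 2710.21 + 1344.26 = 4054.47.
Because errors are independent across components, Cov(Tᵢ,Tⱼ) = Cov(Xᵢ,Xⱼ); the off-diagonal part of the true-score variance is the same as above.
True-score variance = [24.6²·0.76 + 9.9²·0.63 + 2²·22.4²·0.71] + 1344.26 = 1946.67 + 1344.26 = 3290.93.
Reliability = 3290.93 / 4054.47 = 0.812.

0.812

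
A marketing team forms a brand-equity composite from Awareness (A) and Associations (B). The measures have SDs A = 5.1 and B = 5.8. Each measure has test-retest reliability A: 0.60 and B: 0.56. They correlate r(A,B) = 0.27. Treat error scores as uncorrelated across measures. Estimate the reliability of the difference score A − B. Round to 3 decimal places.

Var(A−B) = 5.1² + 5.8² − 2·5.1·5.8·0.27 = 59.65 − 15.9732 = 43.6768.
Under uncorrelated errors the observed covariances equal the true-score covariances, so only the own-variance terms attenuate.
True-score variance = [5.1²·0.60 + 5.8²·0.56] − 15.9732 = 34.4444 − 15.9732 = 18.4712.
Reliability = 18.4712 / 43.6768 = 0.423.

0.423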